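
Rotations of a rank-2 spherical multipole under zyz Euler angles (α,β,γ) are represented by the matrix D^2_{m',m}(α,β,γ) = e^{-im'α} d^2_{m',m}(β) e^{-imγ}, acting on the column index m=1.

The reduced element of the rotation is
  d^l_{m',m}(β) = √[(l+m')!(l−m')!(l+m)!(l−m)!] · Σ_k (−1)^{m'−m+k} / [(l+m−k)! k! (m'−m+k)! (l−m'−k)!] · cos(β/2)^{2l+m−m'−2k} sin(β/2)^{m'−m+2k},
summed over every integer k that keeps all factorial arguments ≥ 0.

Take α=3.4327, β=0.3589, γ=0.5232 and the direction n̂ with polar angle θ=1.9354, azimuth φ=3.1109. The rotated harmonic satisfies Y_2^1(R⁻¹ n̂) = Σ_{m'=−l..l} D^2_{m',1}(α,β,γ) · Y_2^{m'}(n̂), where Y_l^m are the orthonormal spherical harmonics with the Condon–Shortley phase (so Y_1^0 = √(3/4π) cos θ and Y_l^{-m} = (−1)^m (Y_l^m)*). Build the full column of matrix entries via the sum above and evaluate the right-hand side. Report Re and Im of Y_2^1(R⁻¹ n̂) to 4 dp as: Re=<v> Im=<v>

Need the full column D^2_{m',1} for m'=−2..2 at α=3.4327, β=0.3589, γ=0.5232.
cos(β/2)=0.983942, sin(β/2)=0.178488
d^2_{-2,1}: single k=3 term ⇒ +0.011190;  D = +0.011171+0.000660i
d^2_{-1,1}: k∈[2..3] ⇒ +0.092530 -0.001015 = +0.091515;  D = -0.089061+0.021050i
d^2_{0,1}: k∈[1..2] ⇒ +0.416480 -0.013705 = +0.402775;  D = +0.348894-0.201248i
d^2_{1,1}: k∈[0..1] ⇒ +0.937299 -0.092530 = +0.844769;  D = -0.579826+0.614359i
d^2_{2,1}: single k=0 term ⇒ -0.340055;  D = -0.152604+0.303890i
Y_2^{m'}(θ=1.9354,φ=3.1109) and Σ D·Y over m':
  (+0.0112+0.0007i)·(+0.3365+0.0207i)  (-0.0891+0.0210i)·(+0.2572+0.0079i)  (+0.3489-0.2012i)·(-0.1951+0.0000i)  (-0.5798+0.6144i)·(-0.2572+0.0079i)  (-0.1526+0.3039i)·(+0.3365-0.0207i)
Y_2^1(R⁻¹ n̂) = +0.011840-0.012772i

Re=0.0118 Im=-0.0128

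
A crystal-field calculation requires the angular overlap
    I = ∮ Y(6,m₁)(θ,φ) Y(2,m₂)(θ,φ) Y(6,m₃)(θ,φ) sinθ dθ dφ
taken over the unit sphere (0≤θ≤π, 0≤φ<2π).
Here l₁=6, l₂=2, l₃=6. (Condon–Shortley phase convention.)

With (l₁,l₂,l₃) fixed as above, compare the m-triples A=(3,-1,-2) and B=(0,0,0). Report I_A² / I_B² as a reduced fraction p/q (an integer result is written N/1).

75/98

Same 6,2,6: normalisation and zero-m 3j drop out of the ratio.
A: Δ: 2! 10! 2! / 15! → 1/90090; sum: t=0:+1/60480 t=1:−1/161280 = 1/96768; 3j²(6 2 6; 3 -1 -2) = Δ·Π!·Σ² = 15/1001  (sign +1)
B: Δ: 2! 10! 2! / 15! → 1/90090; sum: t=0:+1/69120 t=1:−1/14400 t=2:+1/69120 = -7/172800; 3j²(6 2 6; 0 0 0) = Δ·Π!·Σ² = 14/715  (sign -1)
I_A²/I_B² = (15/1001)/(14/715) = 75/98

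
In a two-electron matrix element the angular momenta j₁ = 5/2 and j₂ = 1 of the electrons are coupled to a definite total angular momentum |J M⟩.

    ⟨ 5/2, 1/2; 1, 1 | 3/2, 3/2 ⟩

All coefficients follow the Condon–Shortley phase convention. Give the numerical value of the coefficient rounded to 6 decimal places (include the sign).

√[4·2!3!0!/6! · 3!2!2!0!3!0!] = √(48/5)
  +(−1)^2/∏(2,0,0,0,3,0)! = 1/12  (running 1/12)
⟨..|..⟩ = √(48/5)·(1/12) = +0.258199

+√(1/15) = +0.258199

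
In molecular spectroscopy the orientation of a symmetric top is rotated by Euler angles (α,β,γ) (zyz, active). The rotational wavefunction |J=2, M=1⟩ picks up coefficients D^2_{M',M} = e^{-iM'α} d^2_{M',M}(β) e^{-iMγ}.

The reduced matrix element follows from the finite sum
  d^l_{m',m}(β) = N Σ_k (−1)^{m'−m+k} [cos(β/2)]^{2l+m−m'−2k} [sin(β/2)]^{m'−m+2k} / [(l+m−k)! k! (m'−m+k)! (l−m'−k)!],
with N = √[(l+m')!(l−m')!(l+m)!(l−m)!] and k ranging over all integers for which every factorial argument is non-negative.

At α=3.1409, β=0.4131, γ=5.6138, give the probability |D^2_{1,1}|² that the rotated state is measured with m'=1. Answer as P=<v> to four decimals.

P=0.6349

Split into d^2_{1,1}(β=0.4131) × two z-phases.
Half-angle: c=0.978744, s=0.205084. N=√(6·1·6·1)=6.000000
Admissible k: 0..1 (factorial args all ≥0)
  k=0: (−1)^0·6.0000/(6)·0.9787^4·0.2051^0 = +0.917650
  k=1: (−1)^1·6.0000/(2)·0.9787^2·0.2051^2 = -0.120872
d^2_{1,1}(0.4131) = +0.917650 -0.120872 = +0.796778
|D^2_{1,1}|² = |d^2_{1,1}(β)|² = (+0.796778)² = 0.634855 (the z-rotation phases have unit modulus)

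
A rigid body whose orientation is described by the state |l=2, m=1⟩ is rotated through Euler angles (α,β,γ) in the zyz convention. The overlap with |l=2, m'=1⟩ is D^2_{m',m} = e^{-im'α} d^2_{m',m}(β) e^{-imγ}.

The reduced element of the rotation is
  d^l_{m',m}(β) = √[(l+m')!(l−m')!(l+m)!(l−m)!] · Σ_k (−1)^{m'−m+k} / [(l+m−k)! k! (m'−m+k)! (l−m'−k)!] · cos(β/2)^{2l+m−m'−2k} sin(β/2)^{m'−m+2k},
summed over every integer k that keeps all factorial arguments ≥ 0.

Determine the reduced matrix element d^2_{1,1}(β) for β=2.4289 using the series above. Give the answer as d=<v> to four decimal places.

d^2_{1,1}(β=2.4289) via the finite sum:
With c≡cos(β/2)=0.348852 and s≡sin(β/2)=0.937178, N=[6·1·6·1]^{1/2}=6.000000
The bounds max(0,m−m')=0 and min(l+m,l−m')=1 give 2 terms
  k=0: (−1)^0·6.0000/(6)·0.3489^4·0.9372^0 = +0.014810
  k=1: (−1)^1·6.0000/(2)·0.3489^2·0.9372^2 = -0.320663
d^2_{1,1}(2.4289) = +0.014810 -0.320663 = -0.305852

d=-0.3059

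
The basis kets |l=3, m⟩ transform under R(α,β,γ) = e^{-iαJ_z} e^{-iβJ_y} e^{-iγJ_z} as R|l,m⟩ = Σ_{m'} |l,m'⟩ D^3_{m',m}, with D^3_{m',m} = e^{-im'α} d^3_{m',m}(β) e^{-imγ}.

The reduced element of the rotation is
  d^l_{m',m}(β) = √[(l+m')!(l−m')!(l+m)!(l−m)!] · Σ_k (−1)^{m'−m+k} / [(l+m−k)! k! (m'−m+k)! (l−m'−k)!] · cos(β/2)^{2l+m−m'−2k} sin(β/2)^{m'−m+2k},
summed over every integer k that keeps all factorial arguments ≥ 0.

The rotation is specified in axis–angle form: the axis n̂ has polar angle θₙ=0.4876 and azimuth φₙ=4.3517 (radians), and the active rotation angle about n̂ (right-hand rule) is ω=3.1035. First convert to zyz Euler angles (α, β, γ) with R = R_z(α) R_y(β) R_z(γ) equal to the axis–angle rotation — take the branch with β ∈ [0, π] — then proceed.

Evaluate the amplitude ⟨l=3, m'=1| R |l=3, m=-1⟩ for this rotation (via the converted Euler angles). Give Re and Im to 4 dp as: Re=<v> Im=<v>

Axis–angle → zyz. n̂ = (sinθₙcosφₙ, sinθₙsinφₙ, cosθₙ) = (-0.165345, -0.438360, +0.883460), ω = 3.1035.
R = I cosω + sinω [n̂]ₓ + (1−cosω) n̂n̂ᵀ gives
  R = [-0.944616, +0.111264, -0.308740; +0.178554, -0.615094, -0.767970; -0.275351, -0.780563, +0.561162]
β = atan2(√(R₁₃²+R₂₃²), R₃₃) = 0.975008; α = atan2(R₂₃, R₁₃) mod 2π = 4.330142; γ = atan2(R₃₂, −R₃₁) mod 2π = 5.051520
Split into d^3_{1,-1}(β=0.9750) × two z-phases.
Half-angle: c=0.883505, s=0.468422. N=√(24·2·2·24)=48.000000
k∈{0,1,2} keeps every argument non-negative
  k=0: (−1)^2·48.0000/(8)·0.8835^4·0.4684^2 = +0.802161
  k=1: (−1)^3·48.0000/(6)·0.8835^2·0.4684^4 = -0.300647
  k=2: (−1)^4·48.0000/(48)·0.8835^0·0.4684^6 = +0.010564
d^3_{1,-1}(0.9750) = +0.802161 -0.300647 +0.010564 = +0.512078
Phases: e^{-i·(1)·4.3301}=-0.373006+0.927829i, e^{-i·(-1)·5.0515}=+0.332668-0.943044i ⇒ D=+0.384517+0.338186i

Re=0.3845 Im=0.3382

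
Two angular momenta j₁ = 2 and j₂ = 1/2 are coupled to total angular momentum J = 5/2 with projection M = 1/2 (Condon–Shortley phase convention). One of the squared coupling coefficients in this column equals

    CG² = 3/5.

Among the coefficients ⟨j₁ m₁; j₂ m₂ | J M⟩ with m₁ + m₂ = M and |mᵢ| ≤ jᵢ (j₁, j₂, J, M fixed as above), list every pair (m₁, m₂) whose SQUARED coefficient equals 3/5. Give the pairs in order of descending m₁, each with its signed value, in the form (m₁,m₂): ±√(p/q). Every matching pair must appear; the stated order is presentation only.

(0,1/2): +√(3/5)

Admissible pairs with m₁+m₂ = M = 1/2: (0,1/2), (1,-1/2)
  (m₁,m₂)=(1,-1/2): CG² = 2/5, CG = +√(2/5)
  (m₁,m₂)=(0,1/2): CG² = 3/5, CG = +√(3/5)   ← matches the target
Pairs with CG² = 3/5: (0,1/2): +√(3/5)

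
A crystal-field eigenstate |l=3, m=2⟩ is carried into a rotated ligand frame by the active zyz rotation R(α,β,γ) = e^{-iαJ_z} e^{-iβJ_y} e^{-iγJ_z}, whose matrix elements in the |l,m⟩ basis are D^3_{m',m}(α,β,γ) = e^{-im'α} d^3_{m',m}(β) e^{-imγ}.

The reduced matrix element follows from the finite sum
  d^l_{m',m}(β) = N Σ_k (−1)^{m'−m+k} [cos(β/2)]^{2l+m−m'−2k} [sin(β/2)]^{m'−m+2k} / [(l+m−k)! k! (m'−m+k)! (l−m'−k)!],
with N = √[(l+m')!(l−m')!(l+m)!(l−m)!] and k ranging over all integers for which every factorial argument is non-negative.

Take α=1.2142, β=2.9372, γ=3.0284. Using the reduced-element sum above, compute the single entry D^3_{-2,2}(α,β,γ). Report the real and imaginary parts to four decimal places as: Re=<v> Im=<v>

Re=0.8115 Im=-0.4295

First d^3_{-2,2}(β=2.9372), then the phase factors e^{-i(-2)α} and e^{-i(2)γ}:
Half-angle: c=0.102019, s=0.994782. N=√(1·120·120·1)=120.000000
k∈{4,5} keeps every argument non-negative
  k=4: (−1)^0·120.0000/(24)·0.1020^2·0.9948^4 = +0.050961
  k=5: (−1)^1·120.0000/(120)·0.1020^0·0.9948^6 = -0.969100
d^3_{-2,2}(2.9372) = +0.050961 -0.969100 = -0.918139
Phases: e^{-i·(-2)·1.2142}=-0.756277+0.654252i, e^{-i·(2)·3.0284}=+0.974484+0.224457i ⇒ D=+0.811480-0.429511i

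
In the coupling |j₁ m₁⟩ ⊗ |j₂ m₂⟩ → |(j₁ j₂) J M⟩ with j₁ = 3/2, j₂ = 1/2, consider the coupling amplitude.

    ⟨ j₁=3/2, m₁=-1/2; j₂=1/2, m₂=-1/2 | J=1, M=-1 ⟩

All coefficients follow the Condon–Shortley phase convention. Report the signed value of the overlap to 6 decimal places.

triangle: 1!×2!×0!/4! = 2/24
(j±m)!: 1!×2!×0!×1!×0!×2! = 4
prefactor² = (2J+1)×Δ×N² = 1
  k=0: +1/(0!×1!×2!×0!×0!×0!) = 1/2
Σ = 1/2  ⇒  CG² = 1×(1/2)² = 1/4
CG = +√(1/4) = +0.500000

+0.500000  (= +√(1/4))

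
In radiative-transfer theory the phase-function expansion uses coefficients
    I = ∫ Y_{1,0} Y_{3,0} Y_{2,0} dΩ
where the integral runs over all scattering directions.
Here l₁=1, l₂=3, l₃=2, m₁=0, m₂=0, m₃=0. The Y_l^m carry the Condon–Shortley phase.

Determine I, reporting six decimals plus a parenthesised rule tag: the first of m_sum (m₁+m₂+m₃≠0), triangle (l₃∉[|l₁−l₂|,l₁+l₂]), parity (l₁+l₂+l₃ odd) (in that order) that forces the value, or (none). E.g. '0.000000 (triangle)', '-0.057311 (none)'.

0.247767 (none)

m-sum 0 ✓  L=6 even ✓  2≤2≤4 ✓
Π(2lᵢ+1) = 3×7×5 = 105
triangle coeff Δ(1,3,2) = 1/105
Σ_t [1,1]: t=1:−1/4 = -1/4
(3j)²=3/35 [(1 3 2; 0 0 0)], sign=-1
(m-triple is (0,0,0) — same symbol as above.)
⇒ 4πI² = 27/35
I = (+1)√(27/35/(4π)) = 0.24776670
No selection rule forces the value: the integral is nonzero (none).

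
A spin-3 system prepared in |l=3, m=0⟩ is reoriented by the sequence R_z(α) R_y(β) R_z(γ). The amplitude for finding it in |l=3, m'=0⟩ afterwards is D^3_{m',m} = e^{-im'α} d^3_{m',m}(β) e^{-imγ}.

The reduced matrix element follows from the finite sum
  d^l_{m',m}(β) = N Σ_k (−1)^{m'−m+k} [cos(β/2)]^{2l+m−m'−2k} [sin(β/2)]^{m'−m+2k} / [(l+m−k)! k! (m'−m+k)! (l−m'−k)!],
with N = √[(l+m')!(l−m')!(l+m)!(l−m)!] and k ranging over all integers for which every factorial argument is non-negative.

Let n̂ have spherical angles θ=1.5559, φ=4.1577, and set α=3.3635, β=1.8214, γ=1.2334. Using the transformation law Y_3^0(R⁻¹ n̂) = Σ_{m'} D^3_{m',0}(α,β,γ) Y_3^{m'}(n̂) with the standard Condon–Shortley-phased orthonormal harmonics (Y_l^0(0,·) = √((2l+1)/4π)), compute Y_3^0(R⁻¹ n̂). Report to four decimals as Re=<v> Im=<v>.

Need the full column D^3_{m',0} for m'=−3..3 at α=3.3635, β=1.8214, γ=1.2334.
cos(β/2)=0.613193, sin(β/2)=0.789933
d^3_{-3,0}: single k=3 term ⇒ +0.508250;  D = -0.399724-0.313909i
d^3_{-2,0}: k∈[2..3] ⇒ +0.483203 -0.801893 = -0.318689;  D = -0.287815-0.136841i
d^3_{-1,0}: k∈[1..3] ⇒ +0.237228 -1.181067 +0.653340 = -0.290498;  D = +0.283375+0.063936i
d^3_{0,0}: k∈[0..3] ⇒ +0.053160 -0.793984 +1.317644 -0.242964 = +0.333856;  D = +0.333856+0.000000i
d^3_{1,0}: k∈[0..2] ⇒ -0.237228 +1.181067 -0.653340 = +0.290498;  D = -0.283375+0.063936i
d^3_{2,0}: k∈[0..1] ⇒ +0.483203 -0.801893 = -0.318689;  D = -0.287815+0.136841i
d^3_{3,0}: single k=0 term ⇒ -0.508250;  D = +0.399724-0.313909i
Y_3^{m'}(θ=1.5559,φ=4.1577) and Σ D·Y over m':
  (-0.3997-0.3139i)·(+0.4153+0.0388i)  (-0.2878-0.1368i)·(-0.0068-0.0136i)  (+0.2834+0.0639i)·(+0.1700-0.2744i)  (+0.3339+0.0000i)·(-0.0167+0.0000i)  (-0.2834+0.0639i)·(-0.1700-0.2744i)  (-0.2878+0.1368i)·(-0.0068+0.0136i)  (+0.3997-0.3139i)·(-0.4153+0.0388i)
Y_3^0(R⁻¹ n̂) = -0.181559+0.000000i

Re=-0.1816 Im=0.0000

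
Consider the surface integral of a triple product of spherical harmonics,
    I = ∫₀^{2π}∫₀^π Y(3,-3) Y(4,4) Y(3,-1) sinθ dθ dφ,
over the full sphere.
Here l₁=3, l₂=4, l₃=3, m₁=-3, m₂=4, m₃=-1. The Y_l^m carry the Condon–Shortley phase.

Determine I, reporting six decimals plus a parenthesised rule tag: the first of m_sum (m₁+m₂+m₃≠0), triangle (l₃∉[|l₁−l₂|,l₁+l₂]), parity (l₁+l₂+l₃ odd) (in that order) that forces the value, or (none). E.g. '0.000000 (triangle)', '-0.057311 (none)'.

-0.166198 (none)

Rules hold: Σm=0, L=10 even, 1≤3≤7.
N = 7·9·7 = 441
Δ = 4!·2!·4!/11! = 1/34650
Racah Σ t=1..3: t=1:−1/72 t=2:+1/16 t=3:−1/72 = 5/144
⇒ 3j(3 4 3; 0 0 0)² = 2/77, sgn -1
Racah Σ t=4..4: t=4:+1/1152 = 1/1152
⇒ 3j(3 4 3; -3 4 -1)² = 1/33, sgn +1
4πI² = N·(3j₀)²·(3jₘ)² = 42/121
I = -1·√(0.347107/4π) = -0.16619847
No selection rule forces the value: the integral is nonzero (none).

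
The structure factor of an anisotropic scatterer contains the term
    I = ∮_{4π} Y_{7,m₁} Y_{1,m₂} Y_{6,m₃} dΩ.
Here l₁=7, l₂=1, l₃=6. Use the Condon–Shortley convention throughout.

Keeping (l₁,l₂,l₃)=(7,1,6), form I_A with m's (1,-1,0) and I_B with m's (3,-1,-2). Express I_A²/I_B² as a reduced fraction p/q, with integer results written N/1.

Shared (l₁,l₂,l₃)=(7,1,6): N and (l;000)² cancel in I_A²/I_B².
A: Δ = 2!·12!·0!/15! = 1/1365; Racah Σ t=0..0: t=0:+1/1036800 = 1/1036800; ⇒ 3j(7 1 6; 1 -1 0)² = 4/195, sgn +1
B: Δ = 2!·12!·0!/15! = 1/1365; Racah Σ t=0..0: t=0:+1/1935360 = 1/1935360; ⇒ 3j(7 1 6; 3 -1 -2)² = 3/91, sgn +1
I_A²/I_B² = (4/195)/(3/91) = 28/45

28/45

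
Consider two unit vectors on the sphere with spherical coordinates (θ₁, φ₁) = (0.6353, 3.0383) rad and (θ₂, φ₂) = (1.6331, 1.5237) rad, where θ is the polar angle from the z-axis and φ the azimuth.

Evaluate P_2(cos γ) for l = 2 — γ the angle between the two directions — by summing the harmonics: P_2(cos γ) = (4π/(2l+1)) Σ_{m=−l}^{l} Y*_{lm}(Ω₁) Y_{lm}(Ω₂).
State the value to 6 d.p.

Expand P_2 via completeness: Σ_{m} conj(Y_{2,m}) at Ω₁ times Y_{2,m} at Ω₂ —
  term(m=-2) = -0.052009+0.005870i   from Y*(Ω₁)=+0.133133-0.027901i, Y(Ω₂)=-0.383071-0.036190i
  term(m=-1) = -0.000995-0.017687i   from Y*(Ω₁)=-0.367033+0.038047i, Y(Ω₂)=-0.002260+0.047955i
  term(m=+0) = -0.092766+0.000000i   from Y*(Ω₁)=+0.297591-0.000000i, Y(Ω₂)=-0.311724+0.000000i
  term(m=+1) = -0.000995+0.017687i   from Y*(Ω₁)=+0.367033+0.038047i, Y(Ω₂)=+0.002260+0.047955i
  term(m=+2) = -0.052009-0.005870i   from Y*(Ω₁)=+0.133133+0.027901i, Y(Ω₂)=-0.383071+0.036190i
Total Σ_m = -0.198774+0.000000i. Multiply by 2.513274: -0.499574+0.000000i. P_2(cos γ) = -0.499574

-0.499574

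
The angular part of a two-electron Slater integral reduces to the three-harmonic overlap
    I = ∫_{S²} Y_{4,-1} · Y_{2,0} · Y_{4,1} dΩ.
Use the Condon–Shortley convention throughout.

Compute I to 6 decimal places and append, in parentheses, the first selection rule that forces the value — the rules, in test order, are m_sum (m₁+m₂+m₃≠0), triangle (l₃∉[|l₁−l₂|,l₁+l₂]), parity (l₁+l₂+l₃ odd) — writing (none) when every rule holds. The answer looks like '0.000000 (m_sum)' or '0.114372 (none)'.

Rules hold: Σm=0, L=10 even, 2≤4≤6.
N = 9·5·9 = 405
Δ = 2!·6!·2!/11! = 1/13860
Racah Σ t=0..2: t=0:+1/192 t=1:−1/36 t=2:+1/192 = -5/288
⇒ 3j(4 2 4; 0 0 0)² = 20/693, sgn -1
Racah Σ t=0..2: t=0:+1/480 t=1:−1/48 t=2:+1/144 = -17/1440
⇒ 3j(4 2 4; -1 0 1)² = 289/13860, sgn +1
4πI² = N·(3j₀)²·(3jₘ)² = 1445/5929
I = -1·√(0.243717/4π) = -0.13926381
No selection rule forces the value: the integral is nonzero (none).

-0.139264 (none)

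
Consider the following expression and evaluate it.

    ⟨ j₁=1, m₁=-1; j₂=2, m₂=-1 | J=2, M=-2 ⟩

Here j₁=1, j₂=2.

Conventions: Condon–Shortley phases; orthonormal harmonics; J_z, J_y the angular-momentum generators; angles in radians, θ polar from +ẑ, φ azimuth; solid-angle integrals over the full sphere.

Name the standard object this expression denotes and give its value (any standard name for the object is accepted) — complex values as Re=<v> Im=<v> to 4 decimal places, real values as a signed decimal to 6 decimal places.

Clebsch–Gordan coefficient, −√(1/3) ≈ -0.577350

This is a Clebsch–Gordan (vector-coupling) coefficient.
triangle: 1!×1!×3!/6! = 6/720
(j±m)!: 0!×2!×1!×3!×0!×4! = 288
prefactor² = (2J+1)×Δ×N² = 12
  k=1: −1/(1!×0!×1!×0!×0!×3!) = -1/6
Σ = -1/6  ⇒  CG² = 12×(-1/6)² = 1/3
CG = −√(1/3) = -0.577350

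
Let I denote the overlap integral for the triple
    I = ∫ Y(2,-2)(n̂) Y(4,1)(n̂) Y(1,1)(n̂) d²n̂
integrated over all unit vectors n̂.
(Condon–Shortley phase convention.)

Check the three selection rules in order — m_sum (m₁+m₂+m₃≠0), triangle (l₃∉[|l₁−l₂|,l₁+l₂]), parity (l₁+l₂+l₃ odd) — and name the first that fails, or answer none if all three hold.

m₁+m₂+m₃ = -2 + 1 + 1 = 0  ✓
triangle: need |l₁−l₂| ≤ l₃ ≤ l₁+l₂ = [2,6]; l₃=1 is outside  ✗
parity: l₁+l₂+l₃ = 7 is odd

triangle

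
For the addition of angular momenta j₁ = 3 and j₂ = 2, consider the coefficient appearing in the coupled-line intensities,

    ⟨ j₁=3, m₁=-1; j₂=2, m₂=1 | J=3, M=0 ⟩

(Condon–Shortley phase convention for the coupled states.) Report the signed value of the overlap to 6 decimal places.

triangle: 2!*4!*2!/9! = 96/362880
(j±m)!: 2!*4!*3!*1!*3!*3! = 10368
prefactor² = (2J+1)*Δ*N² = 96/5
  k=1: −1/(1!*1!*3!*2!*1!*0!) = -1/12
  k=2: +1/(2!*0!*2!*1!*2!*1!) = 1/8
Σ = 1/24  ⇒  CG² = 96/5*(1/24)² = 1/30
CG = +√(1/30) = +0.182574

+0.182574  (= +√(1/30))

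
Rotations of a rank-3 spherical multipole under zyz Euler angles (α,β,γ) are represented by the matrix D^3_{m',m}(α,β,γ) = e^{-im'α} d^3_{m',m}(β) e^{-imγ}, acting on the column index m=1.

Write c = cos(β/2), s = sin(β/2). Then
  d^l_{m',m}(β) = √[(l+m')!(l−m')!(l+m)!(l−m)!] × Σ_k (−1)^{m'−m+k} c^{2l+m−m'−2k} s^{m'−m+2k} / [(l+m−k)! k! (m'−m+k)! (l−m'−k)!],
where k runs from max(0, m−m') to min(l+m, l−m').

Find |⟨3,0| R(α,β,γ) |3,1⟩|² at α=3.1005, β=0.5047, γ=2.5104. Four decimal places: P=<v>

P=0.3513

Split into d^3_{0,1}(β=0.5047) × two z-phases.
Half-angle: c=0.968328, s=0.249680. N=√(6·6·24·2)=41.569219
k∈{1,2,3} keeps every argument non-negative
  k=1: (−1)^0·41.5692/(12)·0.9683^5·0.2497^1 = +0.736356
  k=2: (−1)^1·41.5692/(4)·0.9683^3·0.2497^3 = -0.146870
  k=3: (−1)^2·41.5692/(12)·0.9683^1·0.2497^5 = +0.003255
d^3_{0,1}(0.5047) = +0.736356 -0.146870 +0.003255 = +0.592741
|D^3_{0,1}|² = |d^3_{0,1}(β)|² = (+0.592741)² = 0.351342 (the z-rotation phases have unit modulus)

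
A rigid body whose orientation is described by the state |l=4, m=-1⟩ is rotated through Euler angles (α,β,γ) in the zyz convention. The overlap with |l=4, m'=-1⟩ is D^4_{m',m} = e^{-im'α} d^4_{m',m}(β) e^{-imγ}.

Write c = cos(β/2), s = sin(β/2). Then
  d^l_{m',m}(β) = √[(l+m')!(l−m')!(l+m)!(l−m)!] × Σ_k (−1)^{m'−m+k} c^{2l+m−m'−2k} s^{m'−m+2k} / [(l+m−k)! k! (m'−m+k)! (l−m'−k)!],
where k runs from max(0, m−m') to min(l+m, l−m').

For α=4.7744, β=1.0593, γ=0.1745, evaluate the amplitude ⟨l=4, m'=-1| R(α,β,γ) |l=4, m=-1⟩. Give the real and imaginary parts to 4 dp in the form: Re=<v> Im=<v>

First d^4_{-1,-1}(β=1.0593), then the phase factors e^{-i(-1)α} and e^{-i(-1)γ}:
Half-angle: c=0.862984, s=0.505231. N=√(6·120·6·120)=720.000000
The bounds max(0,m−m')=0 and min(l+m,l−m')=3 give 4 terms
  k=0: (−1)^0·720.0000/(720)·0.8630^8·0.5052^0 = +0.307625
  k=1: (−1)^1·720.0000/(48)·0.8630^6·0.5052^2 = -1.581569
  k=2: (−1)^2·720.0000/(24)·0.8630^4·0.5052^4 = +1.084160
  k=3: (−1)^3·720.0000/(72)·0.8630^2·0.5052^6 = -0.123865
d^4_{-1,-1}(1.0593) = +0.307625 -1.581569 +1.084160 -0.123865 = -0.313649
D = (+0.061971-0.998078i)·(-0.313649)·(+0.984813+0.173616i) = -0.073492+0.304917i

Re=-0.0735 Im=0.3049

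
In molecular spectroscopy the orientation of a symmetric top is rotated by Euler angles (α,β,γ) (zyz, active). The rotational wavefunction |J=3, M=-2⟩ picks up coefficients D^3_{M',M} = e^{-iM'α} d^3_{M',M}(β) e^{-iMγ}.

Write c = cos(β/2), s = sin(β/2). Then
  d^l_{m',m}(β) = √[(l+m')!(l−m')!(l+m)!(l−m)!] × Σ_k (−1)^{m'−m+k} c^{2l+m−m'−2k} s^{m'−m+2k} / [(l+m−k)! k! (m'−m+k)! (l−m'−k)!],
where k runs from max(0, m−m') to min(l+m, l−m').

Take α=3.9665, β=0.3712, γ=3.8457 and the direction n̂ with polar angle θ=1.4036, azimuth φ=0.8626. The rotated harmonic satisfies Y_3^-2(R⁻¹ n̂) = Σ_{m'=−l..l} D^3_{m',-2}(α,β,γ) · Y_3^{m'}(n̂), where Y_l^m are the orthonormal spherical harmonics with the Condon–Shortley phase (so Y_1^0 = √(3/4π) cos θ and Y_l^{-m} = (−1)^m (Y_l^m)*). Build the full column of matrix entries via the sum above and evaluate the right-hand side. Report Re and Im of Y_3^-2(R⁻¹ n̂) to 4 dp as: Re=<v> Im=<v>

Re=-0.0468 Im=-0.1927

Need the full column D^3_{m',-2} for m'=−3..3 at α=3.9665, β=0.3712, γ=3.8457.
cos(β/2)=0.982826, sin(β/2)=0.184536
d^3_{-3,-2}: single k=1 term ⇒ +0.414515;  D = +0.305730+0.279913i
d^3_{-2,-2}: k∈[0..1] ⇒ +0.901279 -0.158869 = +0.742409;  D = -0.739819+0.061966i
d^3_{-1,-2}: k∈[0..1] ⇒ -0.535136 +0.037732 = -0.497405;  D = -0.305880+0.392235i
d^3_{0,-2}: k∈[0..1] ⇒ +0.174032 -0.006135 = +0.167897;  D = +0.027177+0.165683i
d^3_{1,-2}: k∈[0..1] ⇒ -0.037732 +0.000665 = -0.037066;  D = +0.030937+0.020416i
d^3_{2,-2}: k∈[0..1] ⇒ +0.005601 -0.000039 = +0.005561;  D = +0.005400-0.001331i
d^3_{3,-2}: single k=0 term ⇒ -0.000515;  D = +0.000249-0.000451i
Y_3^{m'}(θ=1.4036,φ=0.8626) and Σ D·Y over m':
  (+0.3057+0.2799i)·(-0.3402-0.2104i)  (-0.7398+0.0620i)·(-0.0254-0.1634i)  (-0.3059+0.3922i)·(-0.1786+0.2085i)  (+0.0272+0.1657i)·(-0.1777+0.0000i)  (+0.0309+0.0204i)·(+0.1786+0.2085i)  (+0.0054-0.0013i)·(-0.0254+0.1634i)  (+0.0002-0.0005i)·(+0.3402-0.2104i)
Y_3^-2(R⁻¹ n̂) = -0.046850-0.192707i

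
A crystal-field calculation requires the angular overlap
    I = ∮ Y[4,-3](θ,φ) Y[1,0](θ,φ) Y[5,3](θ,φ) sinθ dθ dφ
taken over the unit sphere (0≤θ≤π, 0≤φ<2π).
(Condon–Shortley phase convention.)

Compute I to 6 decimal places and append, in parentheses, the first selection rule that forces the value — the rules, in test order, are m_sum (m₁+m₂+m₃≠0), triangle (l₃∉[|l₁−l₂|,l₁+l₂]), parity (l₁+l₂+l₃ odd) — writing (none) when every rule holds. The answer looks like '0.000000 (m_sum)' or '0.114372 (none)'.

m-sum 0 ✓  L=10 even ✓  3≤5≤5 ✓
Π(2lᵢ+1) = 9×3×11 = 297
triangle coeff Δ(4,1,5) = 1/495
Σ_t [0,0]: t=0:+1/576 = 1/576
(3j)²=5/99 [(4 1 5; 0 0 0)], sign=-1
Σ_t [0,0]: t=0:+1/5040 = 1/5040
(3j)²=16/495 [(4 1 5; -3 0 3)], sign=+1
⇒ 4πI² = 16/33
I = (-1)√(16/33/(4π)) = -0.19642560
No selection rule forces the value: the integral is nonzero (none).

-0.196426 (none)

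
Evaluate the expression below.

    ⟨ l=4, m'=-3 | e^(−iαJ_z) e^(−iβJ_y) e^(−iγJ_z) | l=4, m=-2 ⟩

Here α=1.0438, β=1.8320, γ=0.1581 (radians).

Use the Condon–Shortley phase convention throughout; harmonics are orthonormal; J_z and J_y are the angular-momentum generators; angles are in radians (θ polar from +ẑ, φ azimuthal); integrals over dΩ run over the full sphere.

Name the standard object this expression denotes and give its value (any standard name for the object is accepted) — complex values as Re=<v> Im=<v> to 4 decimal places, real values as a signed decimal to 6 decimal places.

This is a Wigner D-matrix element — the rotation-matrix element ⟨l m'| R(α,β,γ) |l m⟩ in the angular-momentum basis.
Split into d^4_{-3,-2}(β=1.8320) × two z-phases.
c=cos(1.832000/2)=0.608998, s=sin(1.832000/2)=0.793172; N=√[1·5040·2·720]=2693.993318
The bounds max(0,m−m')=1 and min(l+m,l−m')=2 give 2 terms
  k=1: (−1)^0·2693.9933/(720)·0.6090^7·0.7932^1 = +0.092202
  k=2: (−1)^1·2693.9933/(240)·0.6090^5·0.7932^3 = -0.469208
d^4_{-3,-2}(1.8320) = +0.092202 -0.469208 = -0.377006
D = (-0.999948+0.010192i)·(-0.377006)·(+0.950424+0.310957i) = +0.359492+0.113575i

Wigner D-matrix element, Re=0.3595 Im=0.1136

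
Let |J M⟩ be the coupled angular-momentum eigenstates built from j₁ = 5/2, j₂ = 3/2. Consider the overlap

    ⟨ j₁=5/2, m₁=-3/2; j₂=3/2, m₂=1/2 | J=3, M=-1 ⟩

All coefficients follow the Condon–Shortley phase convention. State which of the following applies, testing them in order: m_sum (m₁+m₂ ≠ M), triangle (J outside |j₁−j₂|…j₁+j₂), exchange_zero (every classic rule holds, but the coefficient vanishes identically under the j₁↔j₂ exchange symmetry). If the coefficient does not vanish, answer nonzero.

m-sum: m₁+m₂ = -3/2+1/2 = -1, M = -1  ✓
triangle: |j₁−j₂| = 1 ≤ J = 3 ≤ j₁+j₂ = 4  ✓
exchange: j₁≠j₂ or m₁≠m₂ — the exchange symmetry imposes no constraint here
value check: CG = −√(49/120) = -0.639010 ≠ 0

nonzero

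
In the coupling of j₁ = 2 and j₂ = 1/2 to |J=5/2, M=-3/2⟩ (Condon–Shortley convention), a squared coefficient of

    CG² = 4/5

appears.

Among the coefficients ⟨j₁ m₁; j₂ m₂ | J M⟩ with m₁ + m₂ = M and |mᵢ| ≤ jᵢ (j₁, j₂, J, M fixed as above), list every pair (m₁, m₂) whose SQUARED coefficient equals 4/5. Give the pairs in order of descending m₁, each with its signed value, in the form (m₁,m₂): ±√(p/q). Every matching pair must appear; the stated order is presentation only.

Admissible pairs with m₁+m₂ = M = -3/2: (-2,1/2), (-1,-1/2)
  (m₁,m₂)=(-1,-1/2): CG² = 4/5, CG = +√(4/5)   ← matches the target
  (m₁,m₂)=(-2,1/2): CG² = 1/5, CG = +√(1/5)
Pairs with CG² = 4/5: (-1,-1/2): +√(4/5)

(-1,-1/2): +√(4/5)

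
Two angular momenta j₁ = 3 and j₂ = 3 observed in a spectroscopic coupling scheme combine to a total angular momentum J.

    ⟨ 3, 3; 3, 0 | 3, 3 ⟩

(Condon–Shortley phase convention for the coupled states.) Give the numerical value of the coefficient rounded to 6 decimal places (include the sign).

+√(1/6) = +0.408248

√[7·3!3!3!/10! · 6!0!3!3!6!0!] = √(7776)
  +(−1)^0/∏(0,3,0,3,3,0)! = 1/216  (running 1/216)
⟨..|..⟩ = √(7776)·(1/216) = +0.408248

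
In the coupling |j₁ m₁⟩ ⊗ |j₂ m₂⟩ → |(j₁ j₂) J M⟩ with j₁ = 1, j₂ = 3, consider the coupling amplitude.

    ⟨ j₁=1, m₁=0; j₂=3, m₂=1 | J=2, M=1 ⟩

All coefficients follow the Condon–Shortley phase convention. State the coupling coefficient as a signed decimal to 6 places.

triangle: 2!·0!·4!/7! = 48/5040
(j±m)!: 1!·1!·4!·2!·3!·1! = 288
prefactor² = (2J+1)·Δ·N² = 96/7
  k=1: −1/(1!·1!·0!·3!·0!·1!) = -1/6
Σ = -1/6  ⇒  CG² = 96/7·(-1/6)² = 8/21
CG = −√(8/21) = -0.617213

-0.617213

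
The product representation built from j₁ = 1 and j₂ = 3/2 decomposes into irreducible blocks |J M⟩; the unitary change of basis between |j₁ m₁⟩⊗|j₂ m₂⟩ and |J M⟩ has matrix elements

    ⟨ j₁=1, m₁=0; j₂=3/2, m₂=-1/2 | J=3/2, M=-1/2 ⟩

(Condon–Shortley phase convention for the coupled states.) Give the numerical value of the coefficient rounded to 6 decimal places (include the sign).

+√(1/15) = +0.258199

triangle: 1!×1!×2!/5! = 2/120
(j±m)!: 1!×1!×1!×2!×1!×2! = 4
prefactor² = (2J+1)×Δ×N² = 4/15
  k=0: +1/(0!×1!×1!×1!×0!×1!) = 1
  k=1: −1/(1!×0!×0!×0!×1!×2!) = -1/2
Σ = 1/2  ⇒  CG² = 4/15×(1/2)² = 1/15
CG = +√(1/15) = +0.258199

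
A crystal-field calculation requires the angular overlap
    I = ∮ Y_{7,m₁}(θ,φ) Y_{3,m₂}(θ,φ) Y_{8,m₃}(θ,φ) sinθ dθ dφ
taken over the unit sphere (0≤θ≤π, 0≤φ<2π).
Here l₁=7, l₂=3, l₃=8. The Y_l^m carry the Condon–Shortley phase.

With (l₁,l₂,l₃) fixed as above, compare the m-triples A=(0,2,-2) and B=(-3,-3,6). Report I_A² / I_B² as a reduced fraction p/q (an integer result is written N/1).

125/429

Shared (l₁,l₂,l₃)=(7,3,8): N and (l;000)² cancel in I_A²/I_B².
A: Δ = 2!·12!·4!/19! = 1/5290740; Racah Σ t=1..2: t=1:−1/12441600 t=2:+1/7257600 = 1/17418240; ⇒ 3j(7 3 8; 0 2 -2)² = 125/25194, sgn +1
B: Δ = 2!·12!·4!/19! = 1/5290740; Racah Σ t=0..0: t=0:+1/348364800 = 1/348364800; ⇒ 3j(7 3 8; -3 -3 6)² = 11/646, sgn +1
I_A²/I_B² = (125/25194)/(11/646) = 125/429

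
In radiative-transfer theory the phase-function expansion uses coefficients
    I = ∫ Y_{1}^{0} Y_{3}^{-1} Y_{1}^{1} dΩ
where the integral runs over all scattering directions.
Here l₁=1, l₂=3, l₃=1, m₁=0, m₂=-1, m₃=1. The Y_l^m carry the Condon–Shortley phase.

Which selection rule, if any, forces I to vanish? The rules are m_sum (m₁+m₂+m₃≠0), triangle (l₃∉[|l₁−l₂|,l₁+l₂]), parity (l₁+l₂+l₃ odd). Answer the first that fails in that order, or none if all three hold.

triangle

Σmᵢ = 0  ✓
l₃∈[|l₁−l₂|,l₁+l₂]=[2,4] required, l₃=1 fails  ✗
Σlᵢ = 5 ⇒ odd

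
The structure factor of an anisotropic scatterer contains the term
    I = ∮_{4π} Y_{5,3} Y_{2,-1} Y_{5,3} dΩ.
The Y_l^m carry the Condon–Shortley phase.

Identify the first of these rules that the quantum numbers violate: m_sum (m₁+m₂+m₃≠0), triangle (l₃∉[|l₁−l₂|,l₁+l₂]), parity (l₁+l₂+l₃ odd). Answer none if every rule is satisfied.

m_sum

Σmᵢ = 5  ✗
l₃∈[|l₁−l₂|,l₁+l₂]=[3,7], have l₃=5
Σlᵢ = 12 ⇒ even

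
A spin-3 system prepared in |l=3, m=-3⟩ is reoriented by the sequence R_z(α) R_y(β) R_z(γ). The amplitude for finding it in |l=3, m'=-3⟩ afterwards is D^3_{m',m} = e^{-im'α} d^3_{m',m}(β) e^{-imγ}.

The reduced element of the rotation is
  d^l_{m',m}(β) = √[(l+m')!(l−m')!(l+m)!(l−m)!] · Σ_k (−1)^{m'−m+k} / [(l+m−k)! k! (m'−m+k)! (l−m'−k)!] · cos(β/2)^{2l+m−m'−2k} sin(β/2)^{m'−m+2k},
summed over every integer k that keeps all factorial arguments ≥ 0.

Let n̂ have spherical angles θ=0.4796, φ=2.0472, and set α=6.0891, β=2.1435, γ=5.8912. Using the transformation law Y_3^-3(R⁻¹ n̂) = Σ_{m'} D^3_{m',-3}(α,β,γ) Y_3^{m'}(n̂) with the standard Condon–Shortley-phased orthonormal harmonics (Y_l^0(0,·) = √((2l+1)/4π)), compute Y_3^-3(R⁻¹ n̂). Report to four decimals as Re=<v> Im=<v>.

Re=-0.1232 Im=-0.0630

Need the full column D^3_{m',-3} for m'=−3..3 at α=6.0891, β=2.1435, γ=5.8912.
cos(β/2)=0.478588, sin(β/2)=0.878039
d^3_{-3,-3}: single k=0 term ⇒ +0.012016;  D = -0.002239-0.011806i
d^3_{-2,-3}: single k=0 term ⇒ -0.054001;  D = -0.000360+0.054000i
d^3_{-1,-3}: single k=0 term ⇒ +0.156647;  D = +0.031237-0.153501i
d^3_{0,-3}: single k=0 term ⇒ -0.331851;  D = -0.127650+0.306318i
d^3_{1,-3}: single k=0 term ⇒ +0.527261;  D = +0.292877-0.438438i
d^3_{2,-3}: single k=0 term ⇒ -0.611798;  D = -0.431572+0.433638i
d^3_{3,-3}: single k=0 term ⇒ +0.458230;  D = +0.379816-0.256349i
Y_3^{m'}(θ=0.4796,φ=2.0472) and Σ D·Y over m':
  (-0.0022-0.0118i)·(+0.0406+0.0058i)  (-0.0004+0.0540i)·(-0.1118+0.1573i)  (+0.0312-0.1535i)·(-0.2007-0.3890i)  (-0.1277+0.3063i)·(+0.3097+0.0000i)  (+0.2929-0.4384i)·(+0.2007-0.3890i)  (-0.4316+0.4336i)·(-0.1118-0.1573i)  (+0.3798-0.2563i)·(-0.0406+0.0058i)
Y_3^-3(R⁻¹ n̂) = -0.123184-0.063000i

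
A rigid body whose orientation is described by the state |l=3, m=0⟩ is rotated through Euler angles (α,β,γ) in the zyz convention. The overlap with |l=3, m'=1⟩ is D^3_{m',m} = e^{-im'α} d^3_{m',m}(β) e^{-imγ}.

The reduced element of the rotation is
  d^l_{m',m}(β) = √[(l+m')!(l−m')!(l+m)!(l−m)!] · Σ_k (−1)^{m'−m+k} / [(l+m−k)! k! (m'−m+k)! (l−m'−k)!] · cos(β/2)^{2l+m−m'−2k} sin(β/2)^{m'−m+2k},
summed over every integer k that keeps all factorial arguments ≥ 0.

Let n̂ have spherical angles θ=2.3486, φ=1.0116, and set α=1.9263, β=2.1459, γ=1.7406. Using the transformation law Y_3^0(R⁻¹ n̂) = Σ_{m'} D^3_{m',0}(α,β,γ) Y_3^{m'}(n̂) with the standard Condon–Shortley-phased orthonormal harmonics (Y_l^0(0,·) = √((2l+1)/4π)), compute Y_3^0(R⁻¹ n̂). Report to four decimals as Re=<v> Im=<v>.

Need the full column D^3_{m',0} for m'=−3..3 at α=1.9263, β=2.1459, γ=1.7406.
cos(β/2)=0.477534, sin(β/2)=0.878613
d^3_{-3,0}: single k=3 term ⇒ +0.330310;  D = +0.289193-0.159600i
d^3_{-2,0}: k∈[2..3] ⇒ +0.219874 -0.744321 = -0.524447;  D = +0.397376+0.342253i
d^3_{-1,0}: k∈[1..3] ⇒ +0.075581 -0.767571 +0.866131 = +0.174140;  D = -0.060612+0.163252i
d^3_{0,0}: k∈[0..3] ⇒ +0.011858 -0.361290 +1.223045 -0.460030 = +0.413583;  D = +0.413583+0.000000i
d^3_{1,0}: k∈[0..2] ⇒ -0.075581 +0.767571 -0.866131 = -0.174140;  D = +0.060612+0.163252i
d^3_{2,0}: k∈[0..1] ⇒ +0.219874 -0.744321 = -0.524447;  D = +0.397376-0.342253i
d^3_{3,0}: single k=0 term ⇒ -0.330310;  D = -0.289193-0.159600i
Y_3^{m'}(θ=2.3486,φ=1.0116) and Σ D·Y over m':
  (+0.2892-0.1596i)·(-0.1500-0.0161i)  (+0.3974+0.3423i)·(+0.1591+0.3274i)  (-0.0606+0.1633i)·(+0.1786-0.2854i)  (+0.4136+0.0000i)·(+0.1409+0.0000i)  (+0.0606+0.1633i)·(-0.1786-0.2854i)  (+0.3974-0.3423i)·(+0.1591-0.3274i)  (-0.2892-0.1596i)·(+0.1500-0.0161i)
Y_3^0(R⁻¹ n̂) = -0.059763-0.000000i

Re=-0.0598 Im=0.0000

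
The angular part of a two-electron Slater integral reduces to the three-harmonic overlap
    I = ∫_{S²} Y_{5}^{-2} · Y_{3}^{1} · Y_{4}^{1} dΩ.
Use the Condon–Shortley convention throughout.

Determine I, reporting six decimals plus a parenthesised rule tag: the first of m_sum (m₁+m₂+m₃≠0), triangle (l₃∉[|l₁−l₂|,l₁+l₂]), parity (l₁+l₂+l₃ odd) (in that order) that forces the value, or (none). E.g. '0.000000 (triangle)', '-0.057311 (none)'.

0.148044 (none)

Rules hold: Σm=0, L=12 even, 2≤4≤8.
N = 11·7·9 = 693
Δ = 4!·6!·2!/13! = 1/180180
Racah Σ t=1..3: t=1:−1/576 t=2:+1/144 t=3:−1/576 = 1/288
⇒ 3j(5 3 4; 0 0 0)² = 20/1001, sgn +1
Racah Σ t=2..4: t=2:+1/960 t=3:−1/288 t=4:+1/1728 = -1/540
⇒ 3j(5 3 4; -2 1 1)² = 128/6435, sgn +1
4πI² = N·(3j₀)²·(3jₘ)² = 512/1859
I = +1·√(0.275417/4π) = 0.14804384
No selection rule forces the value: the integral is nonzero (none).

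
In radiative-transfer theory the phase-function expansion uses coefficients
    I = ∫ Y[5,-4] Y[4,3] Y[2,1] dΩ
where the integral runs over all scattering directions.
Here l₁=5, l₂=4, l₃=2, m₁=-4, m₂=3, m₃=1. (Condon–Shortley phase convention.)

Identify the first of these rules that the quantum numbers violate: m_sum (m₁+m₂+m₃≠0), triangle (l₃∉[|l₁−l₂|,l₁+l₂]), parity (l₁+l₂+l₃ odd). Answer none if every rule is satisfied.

m₁+m₂+m₃ = -4 + 3 + 1 = 0  ✓
triangle: |5−4|=1 ≤ l₃=2 ≤ 5+4=9  ✓
parity: l₁+l₂+l₃ = 11 is odd  ✗

parity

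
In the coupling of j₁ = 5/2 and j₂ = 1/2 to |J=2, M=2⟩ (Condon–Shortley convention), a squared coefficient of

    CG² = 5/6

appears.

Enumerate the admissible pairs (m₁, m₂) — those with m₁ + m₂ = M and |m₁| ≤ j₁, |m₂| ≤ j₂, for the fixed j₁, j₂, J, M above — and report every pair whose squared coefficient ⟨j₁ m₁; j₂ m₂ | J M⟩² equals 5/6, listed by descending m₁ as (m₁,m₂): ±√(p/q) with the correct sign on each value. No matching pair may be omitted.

Admissible pairs with m₁+m₂ = M = 2: (3/2,1/2), (5/2,-1/2)
  (m₁,m₂)=(5/2,-1/2): CG² = 5/6, CG = +√(5/6)   ← matches the target
  (m₁,m₂)=(3/2,1/2): CG² = 1/6, CG = −√(1/6)
Pairs with CG² = 5/6: (5/2,-1/2): +√(5/6)

(5/2,-1/2): +√(5/6)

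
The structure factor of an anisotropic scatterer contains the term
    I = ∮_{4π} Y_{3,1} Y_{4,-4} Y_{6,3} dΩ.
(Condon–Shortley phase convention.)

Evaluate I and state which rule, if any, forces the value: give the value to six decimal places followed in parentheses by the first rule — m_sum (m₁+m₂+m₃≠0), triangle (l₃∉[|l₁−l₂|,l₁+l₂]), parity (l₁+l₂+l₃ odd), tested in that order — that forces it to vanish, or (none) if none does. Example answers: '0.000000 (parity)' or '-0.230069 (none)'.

Σlᵢ=13 odd — θ-integrand is odd under cosθ→−cosθ; I=0

0.000000 (parity)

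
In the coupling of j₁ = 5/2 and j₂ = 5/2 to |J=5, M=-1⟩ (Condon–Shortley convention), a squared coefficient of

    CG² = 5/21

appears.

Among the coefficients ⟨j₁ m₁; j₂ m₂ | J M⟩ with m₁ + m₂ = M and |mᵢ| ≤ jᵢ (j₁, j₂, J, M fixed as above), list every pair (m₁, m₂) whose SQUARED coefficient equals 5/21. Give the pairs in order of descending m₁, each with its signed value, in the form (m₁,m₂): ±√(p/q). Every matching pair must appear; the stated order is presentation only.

Admissible pairs with m₁+m₂ = M = -1: (-5/2,3/2), (-3/2,1/2), (-1/2,-1/2), (1/2,-3/2), (3/2,-5/2)
  (m₁,m₂)=(3/2,-5/2): CG² = 1/42, CG = +√(1/42)
  (m₁,m₂)=(1/2,-3/2): CG² = 5/21, CG = +√(5/21)   ← matches the target
  (m₁,m₂)=(-1/2,-1/2): CG² = 10/21, CG = +√(10/21)
  (m₁,m₂)=(-3/2,1/2): CG² = 5/21, CG = +√(5/21)   ← matches the target
  (m₁,m₂)=(-5/2,3/2): CG² = 1/42, CG = +√(1/42)
Pairs with CG² = 5/21: (1/2,-3/2): +√(5/21); (-3/2,1/2): +√(5/21)

(1/2,-3/2): +√(5/21); (-3/2,1/2): +√(5/21)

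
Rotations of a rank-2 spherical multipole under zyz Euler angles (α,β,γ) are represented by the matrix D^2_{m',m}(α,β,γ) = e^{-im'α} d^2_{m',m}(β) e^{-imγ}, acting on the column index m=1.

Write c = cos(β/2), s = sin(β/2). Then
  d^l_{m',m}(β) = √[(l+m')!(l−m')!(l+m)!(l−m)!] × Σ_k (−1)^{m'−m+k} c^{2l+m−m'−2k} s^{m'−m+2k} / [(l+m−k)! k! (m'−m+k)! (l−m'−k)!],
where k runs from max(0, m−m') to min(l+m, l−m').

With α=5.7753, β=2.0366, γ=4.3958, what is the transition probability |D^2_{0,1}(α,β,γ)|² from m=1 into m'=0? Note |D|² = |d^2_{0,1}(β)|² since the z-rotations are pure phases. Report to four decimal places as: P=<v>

P=0.2416

D^2_{0,1}(5.7753,2.0366,4.3958) = e^{-i·0·5.7753}·d^2_{0,1}(2.0366)·e^{-i·1·4.3958}. Compute d first:
Half-angle: c=0.524814, s=0.851217. N=√(2·2·6·1)=4.898979
Admissible k: 1..2 (factorial args all ≥0)
  k=1: (−1)^0·4.8990/(2)·0.5248^3·0.8512^1 = +0.301392
  k=2: (−1)^1·4.8990/(2)·0.5248^1·0.8512^3 = -0.792870
d^2_{0,1}(2.0366) = +0.301392 -0.792870 = -0.491478
|D^2_{0,1}|² = |d^2_{0,1}(β)|² = (-0.491478)² = 0.241550 (the z-rotation phases have unit modulus)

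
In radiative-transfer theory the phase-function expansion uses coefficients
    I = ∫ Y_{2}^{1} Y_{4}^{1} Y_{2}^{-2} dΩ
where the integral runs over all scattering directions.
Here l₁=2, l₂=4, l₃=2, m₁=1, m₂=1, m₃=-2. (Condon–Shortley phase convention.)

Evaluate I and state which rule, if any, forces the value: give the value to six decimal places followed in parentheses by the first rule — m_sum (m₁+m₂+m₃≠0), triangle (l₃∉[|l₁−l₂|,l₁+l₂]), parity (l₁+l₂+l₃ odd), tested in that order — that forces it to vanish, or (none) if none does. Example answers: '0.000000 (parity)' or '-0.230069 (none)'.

-0.090112 (none)

Rules hold: Σm=0, L=8 even, 2≤2≤6.
N = 5·9·5 = 225
Δ = 4!·0!·4!/9! = 1/630
Racah Σ t=2..2: t=2:+1/16 = 1/16
⇒ 3j(2 4 2; 0 0 0)² = 2/35, sgn +1
Racah Σ t=1..1: t=1:−1/144 = -1/144
⇒ 3j(2 4 2; 1 1 -2)² = 1/126, sgn -1
4πI² = N·(3j₀)²·(3jₘ)² = 5/49
I = -1·√(0.102041/4π) = -0.09011188
No selection rule forces the value: the integral is nonzero (none).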